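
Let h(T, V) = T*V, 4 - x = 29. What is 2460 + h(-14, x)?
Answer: 2810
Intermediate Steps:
x = -25 (x = 4 - 1*29 = 4 - 29 = -25)
2460 + h(-14, x) = 2460 - 14*(-25) = 2460 + 350 = 2810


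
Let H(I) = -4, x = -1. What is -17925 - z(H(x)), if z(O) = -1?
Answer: -17924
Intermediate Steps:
-17925 - z(H(x)) = -17925 - 1*(-1) = -17925 + 1 = -17924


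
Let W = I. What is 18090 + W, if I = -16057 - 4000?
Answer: -1967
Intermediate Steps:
I = -20057
W = -20057
18090 + W = 18090 - 20057 = -1967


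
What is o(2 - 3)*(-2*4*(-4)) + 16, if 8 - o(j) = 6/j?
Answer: 464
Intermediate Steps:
o(j) = 8 - 6/j
o(2 - 3)*(-2*4*(-4)) + 16 = (8 - 6/(2 - 3))*(-2*4*(-4)) + 16 = (8 - 6/(-1))*(-8*(-4)) + 16 = (8 - 6*(-1))*32 + 16 = (8 + 6)*32 + 16 = 14*32 + 16 = 448 + 16 = 464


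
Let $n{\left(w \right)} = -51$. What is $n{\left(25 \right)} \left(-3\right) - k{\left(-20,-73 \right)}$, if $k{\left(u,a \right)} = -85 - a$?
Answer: $165$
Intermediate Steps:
$n{\left(25 \right)} \left(-3\right) - k{\left(-20,-73 \right)} = \left(-51\right) \left(-3\right) - \left(-85 - -73\right) = 153 - \left(-85 + 73\right) = 153 - -12 = 153 + 12 = 165$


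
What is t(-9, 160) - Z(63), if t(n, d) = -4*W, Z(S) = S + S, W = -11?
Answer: -82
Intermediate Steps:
Z(S) = 2*S
t(n, d) = 44 (t(n, d) = -4*(-11) = 44)
t(-9, 160) - Z(63) = 44 - 2*63 = 44 - 1*126 = 44 - 126 = -82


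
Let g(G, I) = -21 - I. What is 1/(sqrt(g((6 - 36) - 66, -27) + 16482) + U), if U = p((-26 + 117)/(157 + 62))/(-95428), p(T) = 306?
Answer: 811138/4170778455671 + 4553251592*sqrt(458)/12512335367013 ≈ 0.0077880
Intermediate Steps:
U = -153/47714 (U = 306/(-95428) = 306*(-1/95428) = -153/47714 ≈ -0.0032066)
1/(sqrt(g((6 - 36) - 66, -27) + 16482) + U) = 1/(sqrt((-21 - 1*(-27)) + 16482) - 153/47714) = 1/(sqrt((-21 + 27) + 16482) - 153/47714) = 1/(sqrt(6 + 16482) - 153/47714) = 1/(sqrt(16488) - 153/47714) = 1/(6*sqrt(458) - 153/47714) = 1/(-153/47714 + 6*sqrt(458))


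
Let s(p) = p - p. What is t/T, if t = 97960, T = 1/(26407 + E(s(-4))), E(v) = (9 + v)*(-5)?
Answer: 2582421520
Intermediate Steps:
s(p) = 0
E(v) = -45 - 5*v
T = 1/26362 (T = 1/(26407 + (-45 - 5*0)) = 1/(26407 + (-45 + 0)) = 1/(26407 - 45) = 1/26362 ≈ 3.7933e-5)
t/T = 97960/(1/26362) = 97960*26362 = 2582421520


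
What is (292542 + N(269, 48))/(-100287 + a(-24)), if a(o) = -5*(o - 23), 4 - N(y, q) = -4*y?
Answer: -146811/50026 ≈ -2.9347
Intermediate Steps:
N(y, q) = 4 + 4*y (N(y, q) = 4 - (-4)*y = 4 + 4*y)
a(o) = 115 - 5*o (a(o) = -5*(-23 + o) = 115 - 5*o)
(292542 + N(269, 48))/(-100287 + a(-24)) = (292542 + (4 + 4*269))/(-100287 + (115 - 5*(-24))) = (292542 + (4 + 1076))/(-100287 + (115 + 120)) = (292542 + 1080)/(-100287 + 235) = 293622/(-100052) = 293622*(-1/100052) = -146811/50026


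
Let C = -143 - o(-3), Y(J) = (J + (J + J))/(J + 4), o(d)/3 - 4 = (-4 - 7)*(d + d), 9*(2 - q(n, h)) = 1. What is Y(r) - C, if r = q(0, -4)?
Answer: 18760/53 ≈ 353.96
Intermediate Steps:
q(n, h) = 17/9 (q(n, h) = 2 - ⅑*1 = 2 - ⅑ = 17/9)
o(d) = 12 - 66*d (o(d) = 12 + 3*((-4 - 7)*(d + d)) = 12 + 3*(-22*d) = 12 - 66*d)
r = 17/9 ≈ 1.8889
Y(J) = 3*J/(4 + J) (Y(J) = (J + 2*J)/(4 + J) = (3*J)/(4 + J) = 3*J/(4 + J))
C = -353 (C = -143 - (12 - 66*(-3)) = -143 - (12 + 198) = -143 - 1*210 = -143 - 210 = -353)
Y(r) - C = 3*(17/9)/(4 + 17/9) - 1*(-353) = 3*(17/9)/(53/9) + 353 = 3*(17/9)*(9/53) + 353 = 51/53 + 353 = 18760/53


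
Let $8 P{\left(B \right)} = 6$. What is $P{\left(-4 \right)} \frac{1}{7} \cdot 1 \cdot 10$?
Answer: $\frac{15}{14} \approx 1.0714$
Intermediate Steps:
$P{\left(B \right)} = \frac{3}{4}$ ($P{\left(B \right)} = \frac{1}{8} \cdot 6 = \frac{3}{4}$)
$P{\left(-4 \right)} \frac{1}{7} \cdot 1 \cdot 10 = \frac{3 \cdot \frac{1}{7} \cdot 1}{4} \cdot 10 = \frac{3}{4} \cdot \frac{1}{7} \cdot 10 = \frac{3}{28} \cdot 10 = \frac{15}{14}$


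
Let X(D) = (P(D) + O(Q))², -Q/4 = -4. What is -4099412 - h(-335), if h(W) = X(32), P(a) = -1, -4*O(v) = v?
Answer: -4099437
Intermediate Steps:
Q = 16 (Q = -4*(-4) = 16)
O(v) = -v/4
X(D) = 25 (X(D) = (-1 - ¼*16)² = (-1 - 4)² = (-5)² = 25)
h(W) = 25
-4099412 - h(-335) = -4099412 - 1*25 = -4099412 - 25 = -4099437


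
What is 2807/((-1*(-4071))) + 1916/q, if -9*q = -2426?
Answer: 38505053/4938123 ≈ 7.7975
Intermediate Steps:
q = 2426/9 (q = -⅑*(-2426) = 2426/9 ≈ 269.56)
2807/((-1*(-4071))) + 1916/q = 2807/((-1*(-4071))) + 1916/(2426/9) = 2807/4071 + 1916*(9/2426) = 2807*(1/4071) + 8622/1213 = 2807/4071 + 8622/1213 = 38505053/4938123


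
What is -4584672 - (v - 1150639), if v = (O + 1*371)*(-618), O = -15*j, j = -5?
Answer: -3158405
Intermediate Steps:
O = 75 (O = -15*(-5) = 75)
v = -275628 (v = (75 + 1*371)*(-618) = (75 + 371)*(-618) = 446*(-618) = -275628)
-4584672 - (v - 1150639) = -4584672 - (-275628 - 1150639) = -4584672 - 1*(-1426267) = -4584672 + 1426267 = -3158405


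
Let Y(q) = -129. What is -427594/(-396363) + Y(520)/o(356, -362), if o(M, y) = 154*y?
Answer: 2171694649/2008767684 ≈ 1.0811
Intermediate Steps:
-427594/(-396363) + Y(520)/o(356, -362) = -427594/(-396363) - 129/(154*(-362)) = -427594*(-1/396363) - 129/(-55748) = 427594/396363 - 129*(-1/55748) = 427594/396363 + 129/55748 = 2171694649/2008767684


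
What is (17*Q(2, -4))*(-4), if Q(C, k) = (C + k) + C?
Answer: 0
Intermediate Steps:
Q(C, k) = k + 2*C
(17*Q(2, -4))*(-4) = (17*(-4 + 2*2))*(-4) = (17*(-4 + 4))*(-4) = (17*0)*(-4) = 0*(-4) = 0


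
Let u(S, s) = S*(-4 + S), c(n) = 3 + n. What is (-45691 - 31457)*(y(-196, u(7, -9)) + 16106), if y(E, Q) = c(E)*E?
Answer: -4160900232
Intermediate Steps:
y(E, Q) = E*(3 + E) (y(E, Q) = (3 + E)*E = E*(3 + E))
(-45691 - 31457)*(y(-196, u(7, -9)) + 16106) = (-45691 - 31457)*(-196*(3 - 196) + 16106) = -77148*(-196*(-193) + 16106) = -77148*(37828 + 16106) = -77148*53934 = -4160900232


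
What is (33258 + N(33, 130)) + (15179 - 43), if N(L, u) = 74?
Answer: 48468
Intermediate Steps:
(33258 + N(33, 130)) + (15179 - 43) = (33258 + 74) + (15179 - 43) = 33332 + 15136 = 48468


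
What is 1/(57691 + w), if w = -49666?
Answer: 1/8025 ≈ 0.00012461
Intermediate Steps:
1/(57691 + w) = 1/(57691 - 49666) = 1/8025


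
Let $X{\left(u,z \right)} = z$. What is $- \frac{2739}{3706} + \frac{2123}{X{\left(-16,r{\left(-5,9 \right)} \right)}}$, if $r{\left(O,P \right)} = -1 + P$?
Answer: $\frac{3922963}{14824} \approx 264.64$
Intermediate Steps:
$- \frac{2739}{3706} + \frac{2123}{X{\left(-16,r{\left(-5,9 \right)} \right)}} = - \frac{2739}{3706} + \frac{2123}{-1 + 9} = \left(-2739\right) \frac{1}{3706} + \frac{2123}{8} = - \frac{2739}{3706} + 2123 \cdot \frac{1}{8} = - \frac{2739}{3706} + \frac{2123}{8} = \frac{3922963}{14824}$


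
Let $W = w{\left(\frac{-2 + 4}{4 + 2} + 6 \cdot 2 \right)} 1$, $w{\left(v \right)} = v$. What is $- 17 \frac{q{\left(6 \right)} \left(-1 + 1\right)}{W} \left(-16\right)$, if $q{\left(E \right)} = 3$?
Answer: $0$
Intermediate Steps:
$W = \frac{37}{3}$ ($W = \left(\frac{-2 + 4}{4 + 2} + 6 \cdot 2\right) 1 = \left(\frac{2}{6} + 12\right) 1 = \left(2 \cdot \frac{1}{6} + 12\right) 1 = \left(\frac{1}{3} + 12\right) 1 = \frac{37}{3} \cdot 1 = \frac{37}{3} \approx 12.333$)
$- 17 \frac{q{\left(6 \right)} \left(-1 + 1\right)}{W} \left(-16\right) = - 17 \frac{3 \left(-1 + 1\right)}{\frac{37}{3}} \left(-16\right) = - 17 \cdot 3 \cdot 0 \cdot \frac{3}{37} \left(-16\right) = - 17 \cdot 0 \cdot \frac{3}{37} \left(-16\right) = \left(-17\right) 0 \left(-16\right) = 0 \left(-16\right) = 0$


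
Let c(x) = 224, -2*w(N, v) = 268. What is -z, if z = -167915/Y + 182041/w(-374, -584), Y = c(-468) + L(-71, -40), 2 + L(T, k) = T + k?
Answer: 42707161/14874 ≈ 2871.3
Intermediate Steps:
L(T, k) = -2 + T + k (L(T, k) = -2 + (T + k) = -2 + T + k)
w(N, v) = -134 (w(N, v) = -1/2*268 = -134)
Y = 111 (Y = 224 + (-2 - 71 - 40) = 224 - 113 = 111)
z = -42707161/14874 (z = -167915/111 + 182041/(-134) = -167915*1/111 + 182041*(-1/134) = -167915/111 - 182041/134 = -42707161/14874 ≈ -2871.3)
-z = -1*(-42707161/14874) = 42707161/14874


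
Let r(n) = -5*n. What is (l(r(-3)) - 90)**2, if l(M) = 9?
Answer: 6561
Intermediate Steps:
(l(r(-3)) - 90)**2 = (9 - 90)**2 = (-81)**2 = 6561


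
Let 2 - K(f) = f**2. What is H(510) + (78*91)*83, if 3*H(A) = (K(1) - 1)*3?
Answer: 589134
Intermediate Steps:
K(f) = 2 - f**2
H(A) = 0 (H(A) = (((2 - 1*1**2) - 1)*3)/3 = (((2 - 1*1) - 1)*3)/3 = (((2 - 1) - 1)*3)/3 = ((1 - 1)*3)/3 = (0*3)/3 = (1/3)*0 = 0)
H(510) + (78*91)*83 = 0 + (78*91)*83 = 0 + 7098*83 = 0 + 589134 = 589134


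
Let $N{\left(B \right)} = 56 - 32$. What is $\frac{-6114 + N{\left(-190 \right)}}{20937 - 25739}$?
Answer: $\frac{435}{343} \approx 1.2682$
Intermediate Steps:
$N{\left(B \right)} = 24$ ($N{\left(B \right)} = 56 - 32 = 24$)
$\frac{-6114 + N{\left(-190 \right)}}{20937 - 25739} = \frac{-6114 + 24}{20937 - 25739} = - \frac{6090}{-4802} = \left(-6090\right) \left(- \frac{1}{4802}\right) = \frac{435}{343}$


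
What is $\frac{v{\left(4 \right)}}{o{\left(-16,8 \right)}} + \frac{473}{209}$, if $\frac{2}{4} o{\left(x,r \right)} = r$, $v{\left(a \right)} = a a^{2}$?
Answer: $\frac{119}{19} \approx 6.2632$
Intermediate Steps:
$v{\left(a \right)} = a^{3}$
$o{\left(x,r \right)} = 2 r$
$\frac{v{\left(4 \right)}}{o{\left(-16,8 \right)}} + \frac{473}{209} = \frac{4^{3}}{2 \cdot 8} + \frac{473}{209} = \frac{64}{16} + 473 \cdot \frac{1}{209} = 64 \cdot \frac{1}{16} + \frac{43}{19} = 4 + \frac{43}{19} = \frac{119}{19}$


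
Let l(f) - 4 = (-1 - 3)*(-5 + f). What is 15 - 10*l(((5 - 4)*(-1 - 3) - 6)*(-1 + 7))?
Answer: -2625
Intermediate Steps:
l(f) = 24 - 4*f (l(f) = 4 + (-1 - 3)*(-5 + f) = 4 - 4*(-5 + f) = 4 + (20 - 4*f) = 24 - 4*f)
15 - 10*l(((5 - 4)*(-1 - 3) - 6)*(-1 + 7)) = 15 - 10*(24 - 4*((5 - 4)*(-1 - 3) - 6)*(-1 + 7)) = 15 - 10*(24 - 4*(1*(-4) - 6)*6) = 15 - 10*(24 - 4*(-4 - 6)*6) = 15 - 10*(24 - (-40)*6) = 15 - 10*(24 - 4*(-60)) = 15 - 10*(24 + 240) = 15 - 10*264 = 15 - 2640 = -2625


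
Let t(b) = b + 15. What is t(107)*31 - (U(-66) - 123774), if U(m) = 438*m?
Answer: 156464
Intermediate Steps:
t(b) = 15 + b
t(107)*31 - (U(-66) - 123774) = (15 + 107)*31 - (438*(-66) - 123774) = 122*31 - (-28908 - 123774) = 3782 - 1*(-152682) = 3782 + 152682 = 156464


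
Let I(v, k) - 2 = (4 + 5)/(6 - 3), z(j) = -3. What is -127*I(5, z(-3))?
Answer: -635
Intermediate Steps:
I(v, k) = 5 (I(v, k) = 2 + (4 + 5)/(6 - 3) = 2 + 9/3 = 2 + 9*(⅓) = 2 + 3 = 5)
-127*I(5, z(-3)) = -127*5 = -635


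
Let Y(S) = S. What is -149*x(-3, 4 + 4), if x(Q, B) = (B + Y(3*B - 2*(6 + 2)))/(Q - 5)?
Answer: 298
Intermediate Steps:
x(Q, B) = (-16 + 4*B)/(-5 + Q) (x(Q, B) = (B + (3*B - 2*(6 + 2)))/(Q - 5) = (B + (3*B - 2*8))/(-5 + Q) = (B + (3*B - 16))/(-5 + Q) = (B + (-16 + 3*B))/(-5 + Q) = (-16 + 4*B)/(-5 + Q))
-149*x(-3, 4 + 4) = -596*(-4 + (4 + 4))/(-5 - 3) = -596*(-4 + 8)/(-8) = -596*(-1)*4/8 = -149*(-2) = 298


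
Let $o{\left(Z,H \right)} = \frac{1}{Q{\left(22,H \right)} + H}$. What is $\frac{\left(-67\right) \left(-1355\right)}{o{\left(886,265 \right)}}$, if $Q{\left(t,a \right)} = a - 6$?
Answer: $47571340$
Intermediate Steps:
$Q{\left(t,a \right)} = -6 + a$
$o{\left(Z,H \right)} = \frac{1}{-6 + 2 H}$ ($o{\left(Z,H \right)} = \frac{1}{\left(-6 + H\right) + H} = \frac{1}{-6 + 2 H}$)
$\frac{\left(-67\right) \left(-1355\right)}{o{\left(886,265 \right)}} = \frac{\left(-67\right) \left(-1355\right)}{\frac{1}{2} \frac{1}{-3 + 265}} = \frac{90785}{\frac{1}{2} \cdot \frac{1}{262}} = 90785 \frac{1}{\frac{1}{524}} = 90785 \cdot 524 = 47571340$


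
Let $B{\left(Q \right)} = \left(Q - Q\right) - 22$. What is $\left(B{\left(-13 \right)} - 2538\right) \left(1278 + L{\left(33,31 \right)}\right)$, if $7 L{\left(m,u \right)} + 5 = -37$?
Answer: $-3256320$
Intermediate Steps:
$L{\left(m,u \right)} = -6$ ($L{\left(m,u \right)} = - \frac{5}{7} + \frac{1}{7} \left(-37\right) = - \frac{5}{7} - \frac{37}{7} = -6$)
$B{\left(Q \right)} = -22$ ($B{\left(Q \right)} = 0 - 22 = -22$)
$\left(B{\left(-13 \right)} - 2538\right) \left(1278 + L{\left(33,31 \right)}\right) = \left(-22 - 2538\right) \left(1278 - 6\right) = \left(-2560\right) 1272 = -3256320$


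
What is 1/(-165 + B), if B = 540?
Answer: 1/375 ≈ 0.0026667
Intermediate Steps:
1/(-165 + B) = 1/(-165 + 540) = 1/375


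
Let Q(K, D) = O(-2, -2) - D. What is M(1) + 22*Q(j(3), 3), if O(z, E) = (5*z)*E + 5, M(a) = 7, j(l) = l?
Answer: 491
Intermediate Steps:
O(z, E) = 5 + 5*E*z (O(z, E) = 5*E*z + 5 = 5 + 5*E*z)
Q(K, D) = 25 - D (Q(K, D) = (5 + 5*(-2)*(-2)) - D = (5 + 20) - D = 25 - D)
M(1) + 22*Q(j(3), 3) = 7 + 22*(25 - 1*3) = 7 + 22*(25 - 3) = 7 + 22*22 = 7 + 484 = 491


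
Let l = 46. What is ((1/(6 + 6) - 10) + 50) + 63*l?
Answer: 35257/12 ≈ 2938.1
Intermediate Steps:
((1/(6 + 6) - 10) + 50) + 63*l = ((1/(6 + 6) - 10) + 50) + 63*46 = ((1/12 - 10) + 50) + 2898 = (-119/12 + 50) + 2898 = 481/12 + 2898 = 35257/12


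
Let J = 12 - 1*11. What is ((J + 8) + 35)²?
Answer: 1936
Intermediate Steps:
J = 1 (J = 12 - 11 = 1)
((J + 8) + 35)² = ((1 + 8) + 35)² = (9 + 35)² = 44² = 1936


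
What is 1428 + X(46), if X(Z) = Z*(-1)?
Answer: 1382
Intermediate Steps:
X(Z) = -Z
1428 + X(46) = 1428 - 1*46 = 1428 - 46 = 1382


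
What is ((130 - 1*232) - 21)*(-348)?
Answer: 42804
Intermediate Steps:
((130 - 1*232) - 21)*(-348) = ((130 - 232) - 21)*(-348) = (-102 - 21)*(-348) = -123*(-348) = 42804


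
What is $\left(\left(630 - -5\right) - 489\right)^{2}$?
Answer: $21316$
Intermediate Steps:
$\left(\left(630 - -5\right) - 489\right)^{2} = \left(\left(630 + 5\right) - 489\right)^{2} = \left(635 - 489\right)^{2} = 146^{2} = 21316$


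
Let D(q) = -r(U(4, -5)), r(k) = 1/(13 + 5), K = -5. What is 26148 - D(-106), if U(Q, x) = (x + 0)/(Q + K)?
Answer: 470665/18 ≈ 26148.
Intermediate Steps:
U(Q, x) = x/(-5 + Q) (U(Q, x) = (x + 0)/(Q - 5) = x/(-5 + Q))
r(k) = 1/18
D(q) = -1/18 (D(q) = -1*1/18 = -1/18)
26148 - D(-106) = 26148 - 1*(-1/18) = 26148 + 1/18 = 470665/18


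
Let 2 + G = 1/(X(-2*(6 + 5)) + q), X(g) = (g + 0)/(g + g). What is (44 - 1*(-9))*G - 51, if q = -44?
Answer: -13765/87 ≈ -158.22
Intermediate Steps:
X(g) = ½ (X(g) = g/((2*g)) = g*(1/(2*g)) = ½)
G = -176/87 (G = -2 + 1/(½ - 44) = -2 + 1/(-87/2) = -2 - 2/87 = -176/87 ≈ -2.0230)
(44 - 1*(-9))*G - 51 = (44 - 1*(-9))*(-176/87) - 51 = (44 + 9)*(-176/87) - 51 = 53*(-176/87) - 51 = -9328/87 - 51 = -13765/87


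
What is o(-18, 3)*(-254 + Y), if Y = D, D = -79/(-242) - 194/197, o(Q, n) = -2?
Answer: 12140581/23837 ≈ 509.32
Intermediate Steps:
D = -31385/47674 (D = -79*(-1/242) - 194*1/197 = 79/242 - 194/197 = -31385/47674 ≈ -0.65833)
Y = -31385/47674 ≈ -0.65833
o(-18, 3)*(-254 + Y) = -2*(-254 - 31385/47674) = -2*(-12140581/47674) = 12140581/23837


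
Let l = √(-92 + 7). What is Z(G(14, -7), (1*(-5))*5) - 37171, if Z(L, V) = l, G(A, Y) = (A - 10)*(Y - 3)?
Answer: -37171 + I*√85 ≈ -37171.0 + 9.2195*I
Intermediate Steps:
G(A, Y) = (-10 + A)*(-3 + Y)
l = I*√85 (l = √(-85) = I*√85 ≈ 9.2195*I)
Z(L, V) = I*√85
Z(G(14, -7), (1*(-5))*5) - 37171 = I*√85 - 37171 = -37171 + I*√85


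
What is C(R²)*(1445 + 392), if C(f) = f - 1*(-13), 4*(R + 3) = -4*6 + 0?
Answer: 172678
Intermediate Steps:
R = -9 (R = -3 + (-4*6 + 0)/4 = -3 + (-24 + 0)/4 = -3 + (¼)*(-24) = -3 - 6 = -9)
C(f) = 13 + f (C(f) = f + 13 = 13 + f)
C(R²)*(1445 + 392) = (13 + (-9)²)*(1445 + 392) = (13 + 81)*1837 = 94*1837 = 172678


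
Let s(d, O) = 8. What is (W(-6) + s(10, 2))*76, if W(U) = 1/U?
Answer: 1786/3 ≈ 595.33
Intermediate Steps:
(W(-6) + s(10, 2))*76 = (1/(-6) + 8)*76 = (-⅙ + 8)*76 = (47/6)*76 = 1786/3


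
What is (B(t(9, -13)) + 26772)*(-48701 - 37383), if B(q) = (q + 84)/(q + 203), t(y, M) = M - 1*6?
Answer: -106014877873/46 ≈ -2.3047e+9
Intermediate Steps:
t(y, M) = -6 + M (t(y, M) = M - 6 = -6 + M)
B(q) = (84 + q)/(203 + q)
(B(t(9, -13)) + 26772)*(-48701 - 37383) = ((84 + (-6 - 13))/(203 + (-6 - 13)) + 26772)*(-48701 - 37383) = ((84 - 19)/(203 - 19) + 26772)*(-86084) = (65/184 + 26772)*(-86084) = (4926113/184)*(-86084) = -106014877873/46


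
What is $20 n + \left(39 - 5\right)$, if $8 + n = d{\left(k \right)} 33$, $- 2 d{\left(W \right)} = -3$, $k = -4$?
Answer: $864$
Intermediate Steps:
$d{\left(W \right)} = \frac{3}{2}$ ($d{\left(W \right)} = \left(- \frac{1}{2}\right) \left(-3\right) = \frac{3}{2}$)
$n = \frac{83}{2}$ ($n = -8 + \frac{3}{2} \cdot 33 = -8 + \frac{99}{2} = \frac{83}{2} \approx 41.5$)
$20 n + \left(39 - 5\right) = 20 \cdot \frac{83}{2} + \left(39 - 5\right) = 830 + \left(39 - 5\right) = 830 + 34 = 864$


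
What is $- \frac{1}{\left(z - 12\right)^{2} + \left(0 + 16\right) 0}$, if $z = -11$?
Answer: $- \frac{1}{529} \approx -0.0018904$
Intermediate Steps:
$- \frac{1}{\left(z - 12\right)^{2} + \left(0 + 16\right) 0} = - \frac{1}{\left(-11 - 12\right)^{2} + \left(0 + 16\right) 0} = - \frac{1}{\left(-23\right)^{2} + 16 \cdot 0} = - \frac{1}{529 + 0} = - \frac{1}{529}$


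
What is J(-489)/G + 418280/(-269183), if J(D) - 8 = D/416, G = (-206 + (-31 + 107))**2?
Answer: -2939911501463/1892464163200 ≈ -1.5535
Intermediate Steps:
G = 16900 (G = (-206 + 76)**2 = (-130)**2 = 16900)
J(D) = 8 + D/416
J(-489)/G + 418280/(-269183) = (8 + (1/416)*(-489))/16900 + 418280/(-269183) = (8 - 489/416)*(1/16900) + 418280*(-1/269183) = (2839/416)*(1/16900) - 418280/269183 = 2839/7030400 - 418280/269183 = -2939911501463/1892464163200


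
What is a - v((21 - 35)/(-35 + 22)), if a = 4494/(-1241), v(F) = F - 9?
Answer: 69401/16133 ≈ 4.3018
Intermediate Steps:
v(F) = -9 + F
a = -4494/1241 (a = 4494*(-1/1241) = -4494/1241 ≈ -3.6213)
a - v((21 - 35)/(-35 + 22)) = -4494/1241 - (-9 + (21 - 35)/(-35 + 22)) = -4494/1241 - (-9 - 14/(-13)) = -4494/1241 - (-9 - 14*(-1/13)) = -4494/1241 - (-9 + 14/13) = -4494/1241 - 1*(-103/13) = -4494/1241 + 103/13 = 69401/16133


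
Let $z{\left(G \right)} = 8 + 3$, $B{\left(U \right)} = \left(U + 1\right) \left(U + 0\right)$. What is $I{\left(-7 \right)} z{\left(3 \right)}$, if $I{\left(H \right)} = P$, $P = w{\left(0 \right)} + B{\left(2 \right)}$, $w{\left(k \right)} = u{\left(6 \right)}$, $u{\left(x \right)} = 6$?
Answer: $132$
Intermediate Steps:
$w{\left(k \right)} = 6$
$B{\left(U \right)} = U \left(1 + U\right)$ ($B{\left(U \right)} = \left(1 + U\right) U = U \left(1 + U\right)$)
$P = 12$ ($P = 6 + 2 \left(1 + 2\right) = 6 + 2 \cdot 3 = 6 + 6 = 12$)
$z{\left(G \right)} = 11$
$I{\left(H \right)} = 12$
$I{\left(-7 \right)} z{\left(3 \right)} = 12 \cdot 11 = 132$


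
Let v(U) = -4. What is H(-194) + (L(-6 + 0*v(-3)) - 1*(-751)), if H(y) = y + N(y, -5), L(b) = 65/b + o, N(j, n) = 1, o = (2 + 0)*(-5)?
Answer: 3223/6 ≈ 537.17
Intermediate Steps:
o = -10 (o = 2*(-5) = -10)
L(b) = -10 + 65/b (L(b) = 65/b - 10 = -10 + 65/b)
H(y) = 1 + y (H(y) = y + 1 = 1 + y)
H(-194) + (L(-6 + 0*v(-3)) - 1*(-751)) = (1 - 194) + ((-10 + 65/(-6 + 0*(-4))) - 1*(-751)) = -193 + ((-10 + 65/(-6 + 0)) + 751) = -193 + ((-10 + 65/(-6)) + 751) = -193 + ((-10 + 65*(-1/6)) + 751) = -193 + ((-10 - 65/6) + 751) = -193 + (-125/6 + 751) = -193 + 4381/6 = 3223/6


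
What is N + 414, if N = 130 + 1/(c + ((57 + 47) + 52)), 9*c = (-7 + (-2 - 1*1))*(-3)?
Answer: 260035/478 ≈ 544.01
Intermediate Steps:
c = 10/3 (c = ((-7 + (-2 - 1*1))*(-3))/9 = ((-7 + (-2 - 1))*(-3))/9 = ((-7 - 3)*(-3))/9 = (-10*(-3))/9 = (⅑)*30 = 10/3 ≈ 3.3333)
N = 62143/478 (N = 130 + 1/(10/3 + ((57 + 47) + 52)) = 130 + 1/(10/3 + (104 + 52)) = 130 + 1/(10/3 + 156) = 130 + 1/(478/3) = 130 + 3/478 = 62143/478 ≈ 130.01)
N + 414 = 62143/478 + 414 = 260035/478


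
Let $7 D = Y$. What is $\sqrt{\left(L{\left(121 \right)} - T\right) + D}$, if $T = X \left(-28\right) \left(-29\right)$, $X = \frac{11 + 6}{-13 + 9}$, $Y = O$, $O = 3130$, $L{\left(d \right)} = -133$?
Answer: $\frac{2 \sqrt{46123}}{7} \approx 61.361$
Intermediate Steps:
$Y = 3130$
$D = \frac{3130}{7}$ ($D = \frac{1}{7} \cdot 3130 = \frac{3130}{7} \approx 447.14$)
$X = - \frac{17}{4}$ ($X = \frac{17}{-4} = 17 \left(- \frac{1}{4}\right) = - \frac{17}{4} \approx -4.25$)
$T = -3451$ ($T = \left(- \frac{17}{4}\right) \left(-28\right) \left(-29\right) = 119 \left(-29\right) = -3451$)
$\sqrt{\left(L{\left(121 \right)} - T\right) + D} = \sqrt{\left(-133 - -3451\right) + \frac{3130}{7}} = \sqrt{\left(-133 + 3451\right) + \frac{3130}{7}} = \sqrt{3318 + \frac{3130}{7}} = \sqrt{\frac{26356}{7}} = \frac{2 \sqrt{46123}}{7}$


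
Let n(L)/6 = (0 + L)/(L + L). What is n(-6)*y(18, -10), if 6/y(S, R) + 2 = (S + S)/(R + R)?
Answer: -90/19 ≈ -4.7368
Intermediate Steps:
y(S, R) = 6/(-2 + S/R) (y(S, R) = 6/(-2 + (S + S)/(R + R)) = 6/(-2 + (2*S)/((2*R))) = 6/(-2 + (2*S)*(1/(2*R))) = 6/(-2 + S/R))
n(L) = 3 (n(L) = 6*((0 + L)/(L + L)) = 6*(L/((2*L))) = 6*(L*(1/(2*L))) = 6*(½) = 3)
n(-6)*y(18, -10) = 3*(-6*(-10)/(-1*18 + 2*(-10))) = 3*(-6*(-10)/(-18 - 20)) = 3*(-6*(-10)/(-38)) = 3*(-6*(-10)*(-1/38)) = 3*(-30/19) = -90/19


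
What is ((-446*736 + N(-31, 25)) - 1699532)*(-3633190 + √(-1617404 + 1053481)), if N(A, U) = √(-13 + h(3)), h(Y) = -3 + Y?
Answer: (2027788 - I*√13)*(3633190 - I*√563923) ≈ 7.3673e+12 - 1.5359e+9*I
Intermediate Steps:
N(A, U) = I*√13 (N(A, U) = √(-13 + (-3 + 3)) = √(-13 + 0) = √(-13) = I*√13)
((-446*736 + N(-31, 25)) - 1699532)*(-3633190 + √(-1617404 + 1053481)) = ((-446*736 + I*√13) - 1699532)*(-3633190 + √(-1617404 + 1053481)) = ((-328256 + I*√13) - 1699532)*(-3633190 + √(-563923)) = (-2027788 + I*√13)*(-3633190 + I*√563923) = (-3633190 + I*√563923)*(-2027788 + I*√13)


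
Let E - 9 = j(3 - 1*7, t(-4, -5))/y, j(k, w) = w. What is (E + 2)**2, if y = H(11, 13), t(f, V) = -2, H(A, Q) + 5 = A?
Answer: 1024/9 ≈ 113.78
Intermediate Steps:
H(A, Q) = -5 + A
y = 6 (y = -5 + 11 = 6)
E = 26/3 (E = 9 - 2/6 = 9 - 2*1/6 = 9 - 1/3 = 26/3 ≈ 8.6667)
(E + 2)**2 = (26/3 + 2)**2 = (32/3)**2 = 1024/9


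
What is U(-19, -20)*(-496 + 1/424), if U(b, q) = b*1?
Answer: 3995757/424 ≈ 9424.0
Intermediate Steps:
U(b, q) = b
U(-19, -20)*(-496 + 1/424) = -19*(-496 + 1/424) = -19*(-210303/424) = 3995757/424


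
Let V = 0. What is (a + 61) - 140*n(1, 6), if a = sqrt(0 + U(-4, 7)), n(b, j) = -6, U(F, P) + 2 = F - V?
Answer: 901 + I*sqrt(6) ≈ 901.0 + 2.4495*I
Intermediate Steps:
U(F, P) = -2 + F (U(F, P) = -2 + (F - 1*0) = -2 + (F + 0) = -2 + F)
a = I*sqrt(6) (a = sqrt(0 + (-2 - 4)) = sqrt(0 - 6) = sqrt(-6) = I*sqrt(6) ≈ 2.4495*I)
(a + 61) - 140*n(1, 6) = (I*sqrt(6) + 61) - 140*(-6) = (61 + I*sqrt(6)) + 840 = 901 + I*sqrt(6)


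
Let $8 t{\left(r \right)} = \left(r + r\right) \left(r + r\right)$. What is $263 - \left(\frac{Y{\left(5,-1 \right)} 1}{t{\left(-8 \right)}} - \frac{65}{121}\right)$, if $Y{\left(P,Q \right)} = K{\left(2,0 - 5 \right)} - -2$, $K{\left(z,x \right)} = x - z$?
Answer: $\frac{1021021}{3872} \approx 263.69$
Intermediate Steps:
$t{\left(r \right)} = \frac{r^{2}}{2}$ ($t{\left(r \right)} = \frac{\left(r + r\right) \left(r + r\right)}{8} = \frac{2 r 2 r}{8} = \frac{4 r^{2}}{8} = \frac{r^{2}}{2}$)
$Y{\left(P,Q \right)} = -5$ ($Y{\left(P,Q \right)} = \left(\left(0 - 5\right) - 2\right) - -2 = \left(-5 - 2\right) + 2 = -7 + 2 = -5$)
$263 - \left(\frac{Y{\left(5,-1 \right)} 1}{t{\left(-8 \right)}} - \frac{65}{121}\right) = 263 - \left(\frac{\left(-5\right) 1}{\frac{1}{2} \left(-8\right)^{2}} - \frac{65}{121}\right) = 263 - \left(- \frac{5}{\frac{1}{2} \cdot 64} - \frac{65}{121}\right) = 263 - \left(- \frac{5}{32} - \frac{65}{121}\right) = 263 - - \frac{2685}{3872} = 263 + \frac{2685}{3872} = \frac{1021021}{3872}$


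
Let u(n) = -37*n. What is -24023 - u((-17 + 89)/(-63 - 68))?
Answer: -3149677/131 ≈ -24043.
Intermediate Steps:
-24023 - u((-17 + 89)/(-63 - 68)) = -24023 - (-37)*(-17 + 89)/(-63 - 68) = -24023 - (-37)*72/(-131) = -24023 - (-37)*72*(-1/131) = -24023 - (-37)*(-72)/131 = -24023 - 1*2664/131 = -24023 - 2664/131 = -3149677/131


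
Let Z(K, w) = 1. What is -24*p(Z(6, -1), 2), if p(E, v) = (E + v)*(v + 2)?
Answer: -288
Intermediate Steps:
p(E, v) = (2 + v)*(E + v) (p(E, v) = (E + v)*(2 + v) = (2 + v)*(E + v))
-24*p(Z(6, -1), 2) = -24*(2**2 + 2*1 + 2*2 + 1*2) = -24*(4 + 2 + 4 + 2) = -24*12 = -288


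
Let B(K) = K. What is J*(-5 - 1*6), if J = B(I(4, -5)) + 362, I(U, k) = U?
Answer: -4026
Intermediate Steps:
J = 366 (J = 4 + 362 = 366)
J*(-5 - 1*6) = 366*(-5 - 1*6) = 366*(-5 - 6) = 366*(-11) = -4026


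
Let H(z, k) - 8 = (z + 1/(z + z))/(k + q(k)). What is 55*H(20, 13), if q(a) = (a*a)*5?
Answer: 91787/208 ≈ 441.28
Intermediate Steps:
q(a) = 5*a**2 (q(a) = a**2*5 = 5*a**2)
H(z, k) = 8 + (z + 1/(2*z))/(k + 5*k**2) (H(z, k) = 8 + (z + 1/(z + z))/(k + 5*k**2) = 8 + (z + 1/(2*z))/(k + 5*k**2))
55*H(20, 13) = 55*((1/2 + 20**2 + 8*13*20 + 40*20*13**2)/(13*20*(1 + 5*13))) = 55*((1/13)*(1/20)*(1/2 + 400 + 2080 + 40*20*169)/(1 + 65)) = 55*((1/13)*(1/20)*(1/2 + 400 + 2080 + 135200)/66) = 55*((1/13)*(1/20)*(1/66)*(275361/2)) = 55*(91787/11440) = 91787/208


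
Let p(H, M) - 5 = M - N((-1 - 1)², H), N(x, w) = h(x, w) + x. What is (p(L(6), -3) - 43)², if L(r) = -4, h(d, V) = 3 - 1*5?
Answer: 1849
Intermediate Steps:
h(d, V) = -2 (h(d, V) = 3 - 5 = -2)
N(x, w) = -2 + x
p(H, M) = 3 + M (p(H, M) = 5 + (M - (-2 + (-1 - 1)²)) = 5 + (M - (-2 + (-2)²)) = 5 + (M - (-2 + 4)) = 5 + (M - 1*2) = 5 + (M - 2) = 5 + (-2 + M) = 3 + M)
(p(L(6), -3) - 43)² = ((3 - 3) - 43)² = (0 - 43)² = (-43)² = 1849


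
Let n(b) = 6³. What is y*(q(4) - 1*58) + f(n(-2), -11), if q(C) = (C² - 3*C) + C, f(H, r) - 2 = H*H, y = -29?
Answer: 48108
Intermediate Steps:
n(b) = 216
f(H, r) = 2 + H² (f(H, r) = 2 + H*H = 2 + H²)
q(C) = C² - 2*C
y*(q(4) - 1*58) + f(n(-2), -11) = -29*(4*(-2 + 4) - 1*58) + (2 + 216²) = -29*(4*2 - 58) + (2 + 46656) = -29*(8 - 58) + 46658 = -29*(-50) + 46658 = 1450 + 46658 = 48108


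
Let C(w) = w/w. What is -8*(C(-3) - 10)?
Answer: 72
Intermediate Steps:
C(w) = 1
-8*(C(-3) - 10) = -8*(1 - 10) = -8*(-9) = 72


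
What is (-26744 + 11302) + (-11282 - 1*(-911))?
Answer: -25813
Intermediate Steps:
(-26744 + 11302) + (-11282 - 1*(-911)) = -15442 + (-11282 + 911) = -15442 - 10371 = -25813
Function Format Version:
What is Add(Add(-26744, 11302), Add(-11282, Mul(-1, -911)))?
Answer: -25813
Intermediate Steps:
Add(Add(-26744, 11302), Add(-11282, Mul(-1, -911))) = Add(-15442, Add(-11282, 911)) = Add(-15442, -10371) = -25813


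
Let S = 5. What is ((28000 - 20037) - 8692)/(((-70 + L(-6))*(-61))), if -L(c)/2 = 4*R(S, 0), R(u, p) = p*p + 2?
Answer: -729/5246 ≈ -0.13896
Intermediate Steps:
R(u, p) = 2 + p**2 (R(u, p) = p**2 + 2 = 2 + p**2)
L(c) = -16 (L(c) = -8*(2 + 0**2) = -8*(2 + 0) = -8*2 = -2*8 = -16)
((28000 - 20037) - 8692)/(((-70 + L(-6))*(-61))) = ((28000 - 20037) - 8692)/(((-70 - 16)*(-61))) = (7963 - 8692)/((-86*(-61))) = -729/5246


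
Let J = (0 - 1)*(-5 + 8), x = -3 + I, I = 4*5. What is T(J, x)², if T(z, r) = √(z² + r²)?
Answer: 298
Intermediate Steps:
I = 20
x = 17 (x = -3 + 20 = 17)
J = -3 (J = -1*3 = -3)
T(z, r) = √(r² + z²)
T(J, x)² = (√(17² + (-3)²))² = (√(289 + 9))² = (√298)² = 298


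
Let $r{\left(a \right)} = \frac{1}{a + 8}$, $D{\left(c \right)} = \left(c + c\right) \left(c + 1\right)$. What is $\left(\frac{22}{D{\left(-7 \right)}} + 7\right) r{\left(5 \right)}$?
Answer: $\frac{305}{546} \approx 0.55861$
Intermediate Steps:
$D{\left(c \right)} = 2 c \left(1 + c\right)$
$r{\left(a \right)} = \frac{1}{8 + a}$
$\left(\frac{22}{D{\left(-7 \right)}} + 7\right) r{\left(5 \right)} = \frac{\frac{22}{2 \left(-7\right) \left(1 - 7\right)} + 7}{8 + 5} = \frac{\frac{22}{2 \left(-7\right) \left(-6\right)} + 7}{13} = \left(\frac{22}{84} + 7\right) \frac{1}{13} = \left(22 \cdot \frac{1}{84} + 7\right) \frac{1}{13} = \left(\frac{11}{42} + 7\right) \frac{1}{13} = \frac{305}{42} \cdot \frac{1}{13} = \frac{305}{546}$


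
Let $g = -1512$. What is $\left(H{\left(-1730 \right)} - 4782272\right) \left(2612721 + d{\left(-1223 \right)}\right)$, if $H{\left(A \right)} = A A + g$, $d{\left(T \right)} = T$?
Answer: $-4676889984232$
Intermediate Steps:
$H{\left(A \right)} = -1512 + A^{2}$ ($H{\left(A \right)} = A A - 1512 = A^{2} - 1512 = -1512 + A^{2}$)
$\left(H{\left(-1730 \right)} - 4782272\right) \left(2612721 + d{\left(-1223 \right)}\right) = \left(\left(-1512 + \left(-1730\right)^{2}\right) - 4782272\right) \left(2612721 - 1223\right) = \left(\left(-1512 + 2992900\right) - 4782272\right) 2611498 = \left(2991388 - 4782272\right) 2611498 = \left(-1790884\right) 2611498 = -4676889984232$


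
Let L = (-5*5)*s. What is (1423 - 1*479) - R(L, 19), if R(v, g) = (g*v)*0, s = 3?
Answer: 944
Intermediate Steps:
L = -75 (L = -5*5*3 = -25*3 = -75)
R(v, g) = 0
(1423 - 1*479) - R(L, 19) = (1423 - 1*479) - 1*0 = (1423 - 479) + 0 = 944 + 0 = 944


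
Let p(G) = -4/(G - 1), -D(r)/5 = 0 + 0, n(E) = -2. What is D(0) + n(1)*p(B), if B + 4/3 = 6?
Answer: 24/11 ≈ 2.1818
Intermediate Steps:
B = 14/3 (B = -4/3 + 6 = 14/3 ≈ 4.6667)
D(r) = 0 (D(r) = -5*(0 + 0) = -5*0 = 0)
p(G) = -4/(-1 + G)
D(0) + n(1)*p(B) = 0 - (-8)/(-1 + 14/3) = 0 - (-8)/11/3 = 0 - (-8)*3/11 = 0 - 2*(-12/11) = 0 + 24/11 = 24/11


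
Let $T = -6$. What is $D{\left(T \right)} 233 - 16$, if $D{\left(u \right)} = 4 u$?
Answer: $-5608$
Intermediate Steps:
$D{\left(T \right)} 233 - 16 = 4 \left(-6\right) 233 - 16 = \left(-24\right) 233 - 16 = -5592 - 16 = -5608$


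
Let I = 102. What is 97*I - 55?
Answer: 9839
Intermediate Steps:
97*I - 55 = 97*102 - 55 = 9894 - 55 = 9839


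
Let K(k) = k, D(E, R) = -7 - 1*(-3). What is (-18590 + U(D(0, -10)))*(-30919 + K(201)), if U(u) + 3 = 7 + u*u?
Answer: 570433260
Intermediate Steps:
D(E, R) = -4 (D(E, R) = -7 + 3 = -4)
U(u) = 4 + u**2 (U(u) = -3 + (7 + u*u) = -3 + (7 + u**2) = 4 + u**2)
(-18590 + U(D(0, -10)))*(-30919 + K(201)) = (-18590 + (4 + (-4)**2))*(-30919 + 201) = (-18590 + (4 + 16))*(-30718) = (-18590 + 20)*(-30718) = -18570*(-30718) = 570433260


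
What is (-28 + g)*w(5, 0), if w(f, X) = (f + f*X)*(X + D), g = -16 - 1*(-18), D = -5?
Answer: 650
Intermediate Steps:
g = 2 (g = -16 + 18 = 2)
w(f, X) = (-5 + X)*(f + X*f) (w(f, X) = (f + f*X)*(X - 5) = (f + X*f)*(-5 + X) = (-5 + X)*(f + X*f))
(-28 + g)*w(5, 0) = (-28 + 2)*(5*(-5 + 0² - 4*0)) = -130*(-5 + 0 + 0) = -130*(-5) = -26*(-25) = 650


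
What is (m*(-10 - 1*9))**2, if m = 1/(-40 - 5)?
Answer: 361/2025 ≈ 0.17827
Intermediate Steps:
m = -1/45 (m = 1/(-45) = -1/45 ≈ -0.022222)
(m*(-10 - 1*9))**2 = (-(-10 - 1*9)/45)**2 = (-(-10 - 9)/45)**2 = (-1/45*(-19))**2 = (19/45)**2 = 361/2025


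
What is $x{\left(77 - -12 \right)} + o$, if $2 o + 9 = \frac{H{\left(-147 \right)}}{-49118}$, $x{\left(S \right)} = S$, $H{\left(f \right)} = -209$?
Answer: $\frac{8301151}{98236} \approx 84.502$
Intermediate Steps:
$o = - \frac{441853}{98236}$ ($o = - \frac{9}{2} + \frac{\left(-209\right) \frac{1}{-49118}}{2} = - \frac{9}{2} + \frac{\left(-209\right) \left(- \frac{1}{49118}\right)}{2} = - \frac{9}{2} + \frac{1}{2} \cdot \frac{209}{49118} = - \frac{9}{2} + \frac{209}{98236} = - \frac{441853}{98236} \approx -4.4979$)
$x{\left(77 - -12 \right)} + o = \left(77 - -12\right) - \frac{441853}{98236} = \left(77 + 12\right) - \frac{441853}{98236} = 89 - \frac{441853}{98236} = \frac{8301151}{98236}$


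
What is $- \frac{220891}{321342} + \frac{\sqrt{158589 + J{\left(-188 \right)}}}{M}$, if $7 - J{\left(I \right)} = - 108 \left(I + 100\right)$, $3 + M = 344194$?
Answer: $- \frac{220891}{321342} + \frac{2 \sqrt{37273}}{344191} \approx -0.68628$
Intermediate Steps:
$M = 344191$ ($M = -3 + 344194 = 344191$)
$J{\left(I \right)} = 10807 + 108 I$ ($J{\left(I \right)} = 7 - - 108 \left(I + 100\right) = 7 - - 108 \left(100 + I\right) = 7 - \left(-10800 - 108 I\right) = 7 + \left(10800 + 108 I\right) = 10807 + 108 I$)
$- \frac{220891}{321342} + \frac{\sqrt{158589 + J{\left(-188 \right)}}}{M} = - \frac{220891}{321342} + \frac{\sqrt{158589 + \left(10807 + 108 \left(-188\right)\right)}}{344191} = \left(-220891\right) \frac{1}{321342} + \sqrt{158589 + \left(10807 - 20304\right)} \frac{1}{344191} = - \frac{220891}{321342} + \sqrt{158589 - 9497} \cdot \frac{1}{344191} = - \frac{220891}{321342} + \sqrt{149092} \cdot \frac{1}{344191} = - \frac{220891}{321342} + 2 \sqrt{37273} \cdot \frac{1}{344191} = - \frac{220891}{321342} + \frac{2 \sqrt{37273}}{344191}$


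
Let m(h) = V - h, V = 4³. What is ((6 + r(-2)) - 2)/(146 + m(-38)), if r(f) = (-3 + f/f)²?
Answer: 1/31 ≈ 0.032258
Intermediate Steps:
V = 64
m(h) = 64 - h
r(f) = 4 (r(f) = (-3 + 1)² = (-2)² = 4)
((6 + r(-2)) - 2)/(146 + m(-38)) = ((6 + 4) - 2)/(146 + (64 - 1*(-38))) = (10 - 2)/(146 + (64 + 38)) = 8/(146 + 102) = 8/248 = 8*(1/248) = 1/31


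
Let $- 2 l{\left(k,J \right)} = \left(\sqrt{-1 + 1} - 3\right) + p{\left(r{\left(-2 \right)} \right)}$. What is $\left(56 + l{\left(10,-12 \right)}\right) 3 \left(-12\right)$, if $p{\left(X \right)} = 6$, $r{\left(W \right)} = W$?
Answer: $-1962$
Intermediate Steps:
$l{\left(k,J \right)} = - \frac{3}{2}$ ($l{\left(k,J \right)} = - \frac{\left(\sqrt{-1 + 1} - 3\right) + 6}{2} = - \frac{\left(\sqrt{0} - 3\right) + 6}{2} = - \frac{\left(0 - 3\right) + 6}{2} = - \frac{-3 + 6}{2} = \left(- \frac{1}{2}\right) 3 = - \frac{3}{2}$)
$\left(56 + l{\left(10,-12 \right)}\right) 3 \left(-12\right) = \left(56 - \frac{3}{2}\right) 3 \left(-12\right) = \frac{109}{2} \left(-36\right) = -1962$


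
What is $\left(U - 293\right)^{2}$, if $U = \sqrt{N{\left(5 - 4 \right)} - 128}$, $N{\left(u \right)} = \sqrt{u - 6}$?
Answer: $\left(293 - \sqrt{-128 + i \sqrt{5}}\right)^{2} \approx 85663.0 - 6627.9 i$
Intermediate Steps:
$N{\left(u \right)} = \sqrt{-6 + u}$
$U = \sqrt{-128 + i \sqrt{5}}$ ($U = \sqrt{\sqrt{-6 + \left(5 - 4\right)} - 128} = \sqrt{\sqrt{-6 + 1} - 128} = \sqrt{\sqrt{-5} - 128} = \sqrt{i \sqrt{5} - 128} = \sqrt{-128 + i \sqrt{5}} \approx 0.09882 + 11.314 i$)
$\left(U - 293\right)^{2} = \left(\sqrt{-128 + i \sqrt{5}} - 293\right)^{2} = \left(-293 + \sqrt{-128 + i \sqrt{5}}\right)^{2}$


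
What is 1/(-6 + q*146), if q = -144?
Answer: -1/21030 ≈ -4.7551e-5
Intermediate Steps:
1/(-6 + q*146) = 1/(-6 - 144*146) = 1/(-6 - 21024) = 1/(-21030) = -1/21030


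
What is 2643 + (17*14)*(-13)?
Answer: -451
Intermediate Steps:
2643 + (17*14)*(-13) = 2643 + 238*(-13) = 2643 - 3094 = -451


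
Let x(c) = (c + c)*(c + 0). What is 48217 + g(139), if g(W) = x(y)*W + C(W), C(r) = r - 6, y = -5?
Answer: 55300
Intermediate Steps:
C(r) = -6 + r
x(c) = 2*c² (x(c) = (2*c)*c = 2*c²)
g(W) = -6 + 51*W (g(W) = (2*(-5)²)*W + (-6 + W) = (2*25)*W + (-6 + W) = 50*W + (-6 + W) = -6 + 51*W)
48217 + g(139) = 48217 + (-6 + 51*139) = 48217 + (-6 + 7089) = 48217 + 7083 = 55300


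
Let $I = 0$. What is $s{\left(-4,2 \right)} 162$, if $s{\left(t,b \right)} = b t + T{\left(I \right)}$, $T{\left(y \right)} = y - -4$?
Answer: $-648$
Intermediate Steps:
$T{\left(y \right)} = 4 + y$ ($T{\left(y \right)} = y + 4 = 4 + y$)
$s{\left(t,b \right)} = 4 + b t$ ($s{\left(t,b \right)} = b t + \left(4 + 0\right) = b t + 4 = 4 + b t$)
$s{\left(-4,2 \right)} 162 = \left(4 + 2 \left(-4\right)\right) 162 = \left(4 - 8\right) 162 = \left(-4\right) 162 = -648$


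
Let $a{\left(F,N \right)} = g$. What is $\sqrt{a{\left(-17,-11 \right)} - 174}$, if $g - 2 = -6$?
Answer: $i \sqrt{178} \approx 13.342 i$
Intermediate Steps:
$g = -4$ ($g = 2 - 6 = -4$)
$a{\left(F,N \right)} = -4$
$\sqrt{a{\left(-17,-11 \right)} - 174} = \sqrt{-4 - 174} = \sqrt{-178} = i \sqrt{178}$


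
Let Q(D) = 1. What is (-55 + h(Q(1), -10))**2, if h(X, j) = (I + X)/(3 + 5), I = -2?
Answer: 194481/64 ≈ 3038.8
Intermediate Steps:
h(X, j) = -1/4 + X/8 (h(X, j) = (-2 + X)/(3 + 5) = (-2 + X)/8 = (-2 + X)*(1/8) = -1/4 + X/8)
(-55 + h(Q(1), -10))**2 = (-55 + (-1/4 + (1/8)*1))**2 = (-55 + (-1/4 + 1/8))**2 = (-55 - 1/8)**2 = (-441/8)**2 = 194481/64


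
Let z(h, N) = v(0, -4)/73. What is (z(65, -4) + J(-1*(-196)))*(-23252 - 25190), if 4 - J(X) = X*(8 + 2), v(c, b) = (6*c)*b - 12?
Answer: 6917517600/73 ≈ 9.4760e+7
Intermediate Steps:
v(c, b) = -12 + 6*b*c (v(c, b) = 6*b*c - 12 = -12 + 6*b*c)
J(X) = 4 - 10*X (J(X) = 4 - X*(8 + 2) = 4 - X*10 = 4 - 10*X)
z(h, N) = -12/73 (z(h, N) = (-12 + 6*(-4)*0)/73 = (-12 + 0)*(1/73) = -12*1/73 = -12/73)
(z(65, -4) + J(-1*(-196)))*(-23252 - 25190) = (-12/73 + (4 - (-10)*(-196)))*(-23252 - 25190) = (-12/73 + (4 - 10*196))*(-48442) = (-12/73 + (4 - 1960))*(-48442) = (-12/73 - 1956)*(-48442) = -142800/73*(-48442) = 6917517600/73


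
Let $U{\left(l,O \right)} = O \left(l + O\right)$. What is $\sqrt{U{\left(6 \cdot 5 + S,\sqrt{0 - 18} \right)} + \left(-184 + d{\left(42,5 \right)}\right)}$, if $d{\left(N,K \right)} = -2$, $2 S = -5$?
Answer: $\frac{\sqrt{-816 + 330 i \sqrt{2}}}{2} \approx 3.9375 + 14.816 i$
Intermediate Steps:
$S = - \frac{5}{2}$ ($S = \frac{1}{2} \left(-5\right) = - \frac{5}{2} \approx -2.5$)
$U{\left(l,O \right)} = O \left(O + l\right)$
$\sqrt{U{\left(6 \cdot 5 + S,\sqrt{0 - 18} \right)} + \left(-184 + d{\left(42,5 \right)}\right)} = \sqrt{\sqrt{0 - 18} \left(\sqrt{0 - 18} + \left(6 \cdot 5 - \frac{5}{2}\right)\right) - 186} = \sqrt{\sqrt{-18} \left(\sqrt{-18} + \left(30 - \frac{5}{2}\right)\right) - 186} = \sqrt{3 i \sqrt{2} \left(3 i \sqrt{2} + \frac{55}{2}\right) - 186} = \sqrt{3 i \sqrt{2} \left(\frac{55}{2} + 3 i \sqrt{2}\right) - 186} = \sqrt{-186 + 3 i \sqrt{2} \left(\frac{55}{2} + 3 i \sqrt{2}\right)}$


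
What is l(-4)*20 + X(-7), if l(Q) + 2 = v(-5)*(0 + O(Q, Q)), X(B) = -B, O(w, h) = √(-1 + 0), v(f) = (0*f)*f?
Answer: -33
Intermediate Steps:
v(f) = 0 (v(f) = 0*f = 0)
O(w, h) = I (O(w, h) = √(-1) = I)
l(Q) = -2 (l(Q) = -2 + 0*(0 + I) = -2 + 0*I = -2 + 0 = -2)
l(-4)*20 + X(-7) = -2*20 - 1*(-7) = -40 + 7 = -33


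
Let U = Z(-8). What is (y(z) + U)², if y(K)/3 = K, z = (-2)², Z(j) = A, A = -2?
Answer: 100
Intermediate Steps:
Z(j) = -2
z = 4
y(K) = 3*K
U = -2
(y(z) + U)² = (3*4 - 2)² = (12 - 2)² = 10² = 100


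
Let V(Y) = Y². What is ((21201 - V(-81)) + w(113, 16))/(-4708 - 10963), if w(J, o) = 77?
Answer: -14717/15671 ≈ -0.93912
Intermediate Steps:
((21201 - V(-81)) + w(113, 16))/(-4708 - 10963) = ((21201 - 1*(-81)²) + 77)/(-4708 - 10963) = ((21201 - 1*6561) + 77)/(-15671) = ((21201 - 6561) + 77)*(-1/15671) = (14640 + 77)*(-1/15671) = 14717*(-1/15671) = -14717/15671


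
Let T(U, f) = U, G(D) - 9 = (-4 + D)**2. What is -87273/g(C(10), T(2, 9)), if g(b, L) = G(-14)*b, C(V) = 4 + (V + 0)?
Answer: -9697/518 ≈ -18.720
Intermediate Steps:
G(D) = 9 + (-4 + D)**2
C(V) = 4 + V
g(b, L) = 333*b (g(b, L) = (9 + (-4 - 14)**2)*b = (9 + (-18)**2)*b = (9 + 324)*b = 333*b)
-87273/g(C(10), T(2, 9)) = -87273*1/(333*(4 + 10)) = -87273/(333*14) = -87273/4662 = -87273*1/4662 = -9697/518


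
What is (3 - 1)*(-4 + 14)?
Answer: 20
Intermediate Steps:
(3 - 1)*(-4 + 14) = 2*10 = 20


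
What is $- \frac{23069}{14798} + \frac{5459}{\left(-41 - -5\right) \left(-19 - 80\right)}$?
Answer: $- \frac{717817}{26370036} \approx -0.027221$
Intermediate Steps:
$- \frac{23069}{14798} + \frac{5459}{\left(-41 - -5\right) \left(-19 - 80\right)} = \left(-23069\right) \frac{1}{14798} + \frac{5459}{\left(-41 + 5\right) \left(-99\right)} = - \frac{23069}{14798} + \frac{5459}{\left(-36\right) \left(-99\right)} = - \frac{23069}{14798} + \frac{5459}{3564} = - \frac{717817}{26370036}$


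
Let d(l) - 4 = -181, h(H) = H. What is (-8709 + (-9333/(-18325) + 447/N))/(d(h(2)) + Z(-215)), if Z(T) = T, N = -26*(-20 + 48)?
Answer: 116184682251/5229515200 ≈ 22.217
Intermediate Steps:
N = -728 (N = -26*28 = -728)
d(l) = -177 (d(l) = 4 - 181 = -177)
(-8709 + (-9333/(-18325) + 447/N))/(d(h(2)) + Z(-215)) = (-8709 + (-9333/(-18325) + 447/(-728)))/(-177 - 215) = (-8709 + (-9333*(-1/18325) + 447*(-1/728)))/(-392) = (-8709 + (9333/18325 - 447/728))*(-1/392) = (-8709 - 1396851/13340600)*(-1/392) = -116184682251/13340600*(-1/392) = 116184682251/5229515200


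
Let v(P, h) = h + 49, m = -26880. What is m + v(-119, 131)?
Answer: -26700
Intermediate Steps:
v(P, h) = 49 + h
m + v(-119, 131) = -26880 + (49 + 131) = -26880 + 180 = -26700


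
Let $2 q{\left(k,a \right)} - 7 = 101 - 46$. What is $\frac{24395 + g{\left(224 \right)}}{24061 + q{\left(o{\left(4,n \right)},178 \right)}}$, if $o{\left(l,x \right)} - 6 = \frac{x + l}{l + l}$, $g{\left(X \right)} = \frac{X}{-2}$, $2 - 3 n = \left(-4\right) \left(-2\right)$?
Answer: $\frac{24283}{24092} \approx 1.0079$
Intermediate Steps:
$n = -2$ ($n = \frac{2}{3} - \frac{\left(-4\right) \left(-2\right)}{3} = \frac{2}{3} - \frac{8}{3} = -2$)
$g{\left(X \right)} = - \frac{X}{2}$ ($g{\left(X \right)} = X \left(- \frac{1}{2}\right) = - \frac{X}{2}$)
$o{\left(l,x \right)} = 6 + \frac{l + x}{2 l}$ ($o{\left(l,x \right)} = 6 + \frac{x + l}{l + l} = 6 + \frac{l + x}{2 l}$)
$q{\left(k,a \right)} = 31$ ($q{\left(k,a \right)} = \frac{7}{2} + \frac{101 - 46}{2} = \frac{7}{2} + \frac{1}{2} \cdot 55 = \frac{7}{2} + \frac{55}{2} = 31$)
$\frac{24395 + g{\left(224 \right)}}{24061 + q{\left(o{\left(4,n \right)},178 \right)}} = \frac{24395 - 112}{24061 + 31} = \frac{24395 - 112}{24092} = 24283 \cdot \frac{1}{24092} = \frac{24283}{24092}$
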